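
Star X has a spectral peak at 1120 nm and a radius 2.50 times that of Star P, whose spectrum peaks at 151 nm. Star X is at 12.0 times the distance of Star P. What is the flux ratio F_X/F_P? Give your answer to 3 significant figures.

1.43×10^-5

Wien's law: T_X/T_P = λ_P/λ_X = 151/1120 = 0.1348.
L_X/L_P = (R_X/R_P)²(T_X/T_P)⁴ = (2.50)²(0.1348)⁴ = 0.002065.
F_X/F_P = (L_X/L_P)/(d_X/d_P)² = 0.002065/(12.0)² = 1.434×10^-5.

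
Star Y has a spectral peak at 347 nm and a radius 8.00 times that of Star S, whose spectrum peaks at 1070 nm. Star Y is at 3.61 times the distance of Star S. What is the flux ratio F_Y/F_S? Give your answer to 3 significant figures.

444

Wien's law: T_Y/T_S = λ_S/λ_Y = 1070/347 = 3.084.
L_Y/L_S = (R_Y/R_S)²(T_Y/T_S)⁴ = (8.00)²(3.084)⁴ = 5786.
F_Y/F_S = (L_Y/L_S)/(d_Y/d_S)² = 5786/(3.61)² = 444.0.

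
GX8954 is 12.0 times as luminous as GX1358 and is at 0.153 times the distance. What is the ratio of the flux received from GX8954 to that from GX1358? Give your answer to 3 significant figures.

F = L/(4πd²), so F_GX8954/F_GX1358 = (L_GX8954/L_GX1358) / (d_GX8954/d_GX1358)²
= 12.0 / (0.153)² = 12.0 / 0.02341 = 512.6.

513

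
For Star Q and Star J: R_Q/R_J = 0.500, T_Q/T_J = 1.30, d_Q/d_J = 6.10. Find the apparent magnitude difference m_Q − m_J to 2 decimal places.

L_Q/L_J = (0.500)²(1.30)⁴ = 0.7140.
F_Q/F_J = (L_Q/L_J)/(d_Q/d_J)² = 0.7140/37.21 = 0.01919.
m_Q − m_J = −2.5 log₁₀(0.01919) = 4.29.

4.29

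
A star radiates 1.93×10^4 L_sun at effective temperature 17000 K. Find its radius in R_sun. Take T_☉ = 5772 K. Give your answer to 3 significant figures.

16.0 R_sun

R/R_☉ = √(L/L_☉) / (T/T_☉)² = √(1.93×10^4) / (2.945)²
       = 138.9 / 8.675 = 16.02.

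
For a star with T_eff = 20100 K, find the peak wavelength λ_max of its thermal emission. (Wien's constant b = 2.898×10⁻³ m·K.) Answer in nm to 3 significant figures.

144 nm

λ_max = b/T = 2.898×10⁻³ / 20100 = 1.44×10^-7 m = 144.2 nm.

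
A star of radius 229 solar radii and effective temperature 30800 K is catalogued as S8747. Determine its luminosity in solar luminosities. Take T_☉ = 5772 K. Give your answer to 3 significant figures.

4.25×10^7 solar luminosities

L/L_☉ = (R/R_☉)² (T/T_☉)⁴ = (229)² × (30800/5772)⁴
       = 5.244×10^4 × (5.336)⁴ = 5.244×10^4 × 810.8 = 4.252×10^7.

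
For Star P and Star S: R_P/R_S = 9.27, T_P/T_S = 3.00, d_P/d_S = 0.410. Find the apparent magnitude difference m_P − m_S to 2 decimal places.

-11.54

L_P/L_S = (9.27)²(3.00)⁴ = 6961.
F_P/F_S = (L_P/L_S)/(d_P/d_S)² = 6961/0.1681 = 4.141×10^4.
m_P − m_S = −2.5 log₁₀(4.141×10^4) = -11.54.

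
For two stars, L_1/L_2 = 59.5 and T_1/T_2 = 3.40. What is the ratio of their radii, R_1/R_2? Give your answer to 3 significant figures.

0.667

L ∝ R²T⁴ gives R ∝ √L / T², so
R_1/R_2 = √(59.5) / (3.40)² = 7.714 / 11.56 = 0.6673.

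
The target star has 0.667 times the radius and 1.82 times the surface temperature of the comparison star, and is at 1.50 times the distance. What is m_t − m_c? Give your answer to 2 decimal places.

L_t/L_c = (0.667)²(1.82)⁴ = 4.881.
F_t/F_c = (L_t/L_c)/(d_t/d_c)² = 4.881/2.250 = 2.169.
m_t − m_c = −2.5 log₁₀(2.169) = -0.84.

-0.84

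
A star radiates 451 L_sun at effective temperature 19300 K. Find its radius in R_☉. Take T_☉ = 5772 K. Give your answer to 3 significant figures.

R/R_☉ = √(L/L_☉) / (T/T_☉)² = √(451) / (3.344)²
       = 21.24 / 11.18 = 1.899.

1.90 R_☉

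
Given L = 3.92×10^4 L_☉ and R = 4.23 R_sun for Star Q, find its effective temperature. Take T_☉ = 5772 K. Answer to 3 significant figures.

3.95×10^4 K

T/T_☉ = (L/L_☉)^(1/4) / (R/R_☉)^(1/2)
T = 5772 × (3.92×10^4)^(1/4) / √(4.23) = 5772 × 14.07 / 2.057 = 3.949×10^4 K.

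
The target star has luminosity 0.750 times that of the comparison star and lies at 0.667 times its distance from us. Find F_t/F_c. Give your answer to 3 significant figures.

F = L/(4πd²), so F_t/F_c = (L_t/L_c) / (d_t/d_c)²
= 0.750 / (0.667)² = 0.750 / 0.4449 = 1.686.

1.69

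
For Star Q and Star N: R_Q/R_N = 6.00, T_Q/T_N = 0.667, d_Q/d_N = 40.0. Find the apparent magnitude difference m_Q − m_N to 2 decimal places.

5.88

L_Q/L_N = (6.00)²(0.667)⁴ = 7.125.
F_Q/F_N = (L_Q/L_N)/(d_Q/d_N)² = 7.125/1600 = 0.004453.
m_Q − m_N = −2.5 log₁₀(0.004453) = 5.88.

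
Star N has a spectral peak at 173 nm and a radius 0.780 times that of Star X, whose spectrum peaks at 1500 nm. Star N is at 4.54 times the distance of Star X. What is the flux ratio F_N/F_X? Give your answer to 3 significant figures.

Wien's law: T_N/T_X = λ_X/λ_N = 1500/173 = 8.671.
L_N/L_X = (R_N/R_X)²(T_N/T_X)⁴ = (0.780)²(8.671)⁴ = 3439.
F_N/F_X = (L_N/L_X)/(d_N/d_X)² = 3439/(4.54)² = 166.8.

167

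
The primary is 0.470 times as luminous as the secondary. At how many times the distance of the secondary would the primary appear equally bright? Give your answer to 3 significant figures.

Equal flux requires L_p/d_p² = L_s/d_s², so d_p/d_s = √(L_p/L_s)
= √(0.470) = 0.6856.

0.686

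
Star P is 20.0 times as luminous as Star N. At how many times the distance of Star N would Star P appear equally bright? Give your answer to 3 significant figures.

4.47

Equal flux requires L_P/d_P² = L_N/d_N², so d_P/d_N = √(L_P/L_N)
= √(20.0) = 4.472.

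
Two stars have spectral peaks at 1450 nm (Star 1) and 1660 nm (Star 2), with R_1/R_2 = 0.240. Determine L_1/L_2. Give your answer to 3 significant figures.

Wien's law gives T ∝ 1/λ_max, so T_1/T_2 = λ_2/λ_1 = 1660/1450 = 1.145.
Then L ∝ R²T⁴ gives L_1/L_2 = (0.240)² × (1.145)⁴ = 0.05760 × 1.718 = 0.09894.

0.0989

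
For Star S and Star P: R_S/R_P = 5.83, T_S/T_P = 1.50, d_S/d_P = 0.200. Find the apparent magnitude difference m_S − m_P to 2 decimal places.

-9.08

L_S/L_P = (5.83)²(1.50)⁴ = 172.1.
F_S/F_P = (L_S/L_P)/(d_S/d_P)² = 172.1/0.04000 = 4302.
m_S − m_P = −2.5 log₁₀(4302) = -9.08.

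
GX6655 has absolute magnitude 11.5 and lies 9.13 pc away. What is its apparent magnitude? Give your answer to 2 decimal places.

m = M + 5 log₁₀(d/10 pc) = 11.5 + 5 log₁₀(9.13/10)
  = 11.5 + 5 × -0.040 = 11.5 + -0.20 = 11.30.

11.30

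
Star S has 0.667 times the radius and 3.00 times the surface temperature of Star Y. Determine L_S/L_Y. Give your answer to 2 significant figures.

36

From the Stefan–Boltzmann law, L ∝ R²T⁴, so
L_S/L_Y = (R_S/R_Y)² (T_S/T_Y)⁴ = (0.667)² × (3.00)⁴ = 0.4449 × 81.00 = 36.04.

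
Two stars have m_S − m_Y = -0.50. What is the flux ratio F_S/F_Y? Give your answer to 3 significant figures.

1.58

F_S/F_Y = 10^(−(m_S − m_Y)/2.5) = 10^(0.50/2.5) = 10^0.200 = 1.585.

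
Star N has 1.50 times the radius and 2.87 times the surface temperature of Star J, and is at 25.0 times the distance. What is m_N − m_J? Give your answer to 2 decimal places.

L_N/L_J = (1.50)²(2.87)⁴ = 152.7.
F_N/F_J = (L_N/L_J)/(d_N/d_J)² = 152.7/625.0 = 0.2442.
m_N − m_J = −2.5 log₁₀(0.2442) = 1.53.

1.53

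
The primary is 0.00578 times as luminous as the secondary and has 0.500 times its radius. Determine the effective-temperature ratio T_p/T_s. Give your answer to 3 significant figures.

0.390

L ∝ R²T⁴ gives T ∝ (L/R²)^(1/4), so
T_p/T_s = (0.00578 / 0.500²)^(1/4) = (0.02312)^(1/4) = 0.3899.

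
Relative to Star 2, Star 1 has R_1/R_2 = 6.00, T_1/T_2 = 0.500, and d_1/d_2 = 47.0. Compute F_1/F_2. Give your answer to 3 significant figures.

0.00102

L_1/L_2 = (R_1/R_2)²(T_1/T_2)⁴ = (6.00)² × (0.500)⁴ = 2.250.
F_1/F_2 = (L_1/L_2)/(d_1/d_2)² = 2.250 / (47.0)² = 0.001019.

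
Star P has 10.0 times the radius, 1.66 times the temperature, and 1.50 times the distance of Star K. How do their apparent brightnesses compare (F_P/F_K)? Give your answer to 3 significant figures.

L_P/L_K = (R_P/R_K)²(T_P/T_K)⁴ = (10.0)² × (1.66)⁴ = 759.3.
F_P/F_K = (L_P/L_K)/(d_P/d_K)² = 759.3 / (1.50)² = 337.5.

337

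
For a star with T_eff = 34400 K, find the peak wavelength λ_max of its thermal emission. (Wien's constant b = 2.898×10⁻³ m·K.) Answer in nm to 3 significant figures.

84.2 nm

λ_max = b/T = 2.898×10⁻³ / 34400 = 8.42×10^-8 m = 84.24 nm.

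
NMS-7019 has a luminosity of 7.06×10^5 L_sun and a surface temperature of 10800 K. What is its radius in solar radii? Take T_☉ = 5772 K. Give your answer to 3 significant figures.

R/R_☉ = √(L/L_☉) / (T/T_☉)² = √(7.06×10^5) / (1.871)²
       = 840.2 / 3.501 = 240.0.

240 solar radii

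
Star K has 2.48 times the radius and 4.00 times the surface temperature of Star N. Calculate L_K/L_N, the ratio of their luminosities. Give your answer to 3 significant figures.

From the Stefan–Boltzmann law, L ∝ R²T⁴, so
L_K/L_N = (R_K/R_N)² (T_K/T_N)⁴ = (2.48)² × (4.00)⁴ = 6.150 × 256.0 = 1575.

1.57×10^3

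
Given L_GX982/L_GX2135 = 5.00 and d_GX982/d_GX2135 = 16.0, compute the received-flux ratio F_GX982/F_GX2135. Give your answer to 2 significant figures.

F = L/(4πd²), so F_GX982/F_GX2135 = (L_GX982/L_GX2135) / (d_GX982/d_GX2135)²
= 5.00 / (16.0)² = 5.00 / 256.0 = 0.01953.

0.020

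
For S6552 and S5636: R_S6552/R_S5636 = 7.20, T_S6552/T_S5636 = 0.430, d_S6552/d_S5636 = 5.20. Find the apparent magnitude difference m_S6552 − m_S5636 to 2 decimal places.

2.96

L_S6552/L_S5636 = (7.20)²(0.430)⁴ = 1.772.
F_S6552/F_S5636 = (L_S6552/L_S5636)/(d_S6552/d_S5636)² = 1.772/27.04 = 0.06554.
m_S6552 − m_S5636 = −2.5 log₁₀(0.06554) = 2.96.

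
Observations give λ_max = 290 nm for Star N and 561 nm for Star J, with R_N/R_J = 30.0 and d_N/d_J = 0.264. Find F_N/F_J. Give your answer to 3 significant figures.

Wien's law: T_N/T_J = λ_J/λ_N = 561/290 = 1.934.
L_N/L_J = (R_N/R_J)²(T_N/T_J)⁴ = (30.0)²(1.934)⁴ = 1.260×10^4.
F_N/F_J = (L_N/L_J)/(d_N/d_J)² = 1.260×10^4/(0.264)² = 1.808×10^5.

1.81×10^5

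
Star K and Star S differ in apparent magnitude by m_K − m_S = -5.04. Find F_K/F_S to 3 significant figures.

104

F_K/F_S = 10^(−(m_K − m_S)/2.5) = 10^(5.04/2.5) = 10^2.016 = 103.8.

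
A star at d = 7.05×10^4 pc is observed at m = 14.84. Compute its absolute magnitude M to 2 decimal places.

M = m − 5 log₁₀(d/10 pc) = 14.84 − 5 log₁₀(7.05×10^4/10)
  = 14.84 − 5 × 3.848 = 14.84 − 19.24 = -4.40.

-4.40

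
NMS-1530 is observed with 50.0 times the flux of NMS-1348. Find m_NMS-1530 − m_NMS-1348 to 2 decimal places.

-4.25

m_NMS-1530 − m_NMS-1348 = −2.5 log₁₀(F_NMS-1530/F_NMS-1348) = −2.5 log₁₀(50.0) = −2.5 × (1.699) = -4.247.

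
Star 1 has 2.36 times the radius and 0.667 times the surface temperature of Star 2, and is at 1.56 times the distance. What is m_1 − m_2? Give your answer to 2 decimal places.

0.86

L_1/L_2 = (2.36)²(0.667)⁴ = 1.102.
F_1/F_2 = (L_1/L_2)/(d_1/d_2)² = 1.102/2.434 = 0.4530.
m_1 − m_2 = −2.5 log₁₀(0.4530) = 0.86.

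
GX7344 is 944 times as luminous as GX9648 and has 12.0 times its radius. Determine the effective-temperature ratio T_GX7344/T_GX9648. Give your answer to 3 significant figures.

1.60

L ∝ R²T⁴ gives T ∝ (L/R²)^(1/4), so
T_GX7344/T_GX9648 = (944 / 12.0²)^(1/4) = (6.556)^(1/4) = 1.600.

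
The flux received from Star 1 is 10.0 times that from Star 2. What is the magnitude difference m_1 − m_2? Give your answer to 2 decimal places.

m_1 − m_2 = −2.5 log₁₀(F_1/F_2) = −2.5 log₁₀(10.0) = −2.5 × (1.000) = -2.500.

-2.50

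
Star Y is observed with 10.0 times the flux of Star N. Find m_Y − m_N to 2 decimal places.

-2.50

m_Y − m_N = −2.5 log₁₀(F_Y/F_N) = −2.5 log₁₀(10.0) = −2.5 × (1.000) = -2.500.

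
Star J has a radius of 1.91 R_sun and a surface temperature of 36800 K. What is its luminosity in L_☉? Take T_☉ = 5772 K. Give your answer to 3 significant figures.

L/L_☉ = (R/R_☉)² (T/T_☉)⁴ = (1.91)² × (36800/5772)⁴
       = 3.648 × (6.376)⁴ = 3.648 × 1652 = 6028.

6.03×10^3 L_☉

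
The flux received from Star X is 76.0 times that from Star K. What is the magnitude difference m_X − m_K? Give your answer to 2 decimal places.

-4.70

m_X − m_K = −2.5 log₁₀(F_X/F_K) = −2.5 log₁₀(76.0) = −2.5 × (1.881) = -4.702.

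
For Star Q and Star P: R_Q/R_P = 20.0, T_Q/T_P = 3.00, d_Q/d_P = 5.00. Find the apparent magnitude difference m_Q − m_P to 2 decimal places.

-7.78

L_Q/L_P = (20.0)²(3.00)⁴ = 3.240×10^4.
F_Q/F_P = (L_Q/L_P)/(d_Q/d_P)² = 3.240×10^4/25.00 = 1296.
m_Q − m_P = −2.5 log₁₀(1296) = -7.78.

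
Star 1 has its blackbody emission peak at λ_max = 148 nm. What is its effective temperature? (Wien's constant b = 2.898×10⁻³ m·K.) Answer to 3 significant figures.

T = b/λ_max = 2.898×10⁻³ / (148×10⁻⁹) = 1.958×10^4 K.

1.96×10^4 K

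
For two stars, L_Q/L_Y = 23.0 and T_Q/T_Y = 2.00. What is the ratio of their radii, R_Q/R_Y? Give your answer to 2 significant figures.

L ∝ R²T⁴ gives R ∝ √L / T², so
R_Q/R_Y = √(23.0) / (2.00)² = 4.796 / 4.000 = 1.199.

1.2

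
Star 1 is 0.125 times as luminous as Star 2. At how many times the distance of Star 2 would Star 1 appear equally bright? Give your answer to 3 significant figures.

0.354

Equal flux requires L_1/d_1² = L_2/d_2², so d_1/d_2 = √(L_1/L_2)
= √(0.125) = 0.3536.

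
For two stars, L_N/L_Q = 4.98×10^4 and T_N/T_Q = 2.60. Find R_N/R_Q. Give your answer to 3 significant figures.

33.0

L ∝ R²T⁴ gives R ∝ √L / T², so
R_N/R_Q = √(4.98×10^4) / (2.60)² = 223.2 / 6.760 = 33.01.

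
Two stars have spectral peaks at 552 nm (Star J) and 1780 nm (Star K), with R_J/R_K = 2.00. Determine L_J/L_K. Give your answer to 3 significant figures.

432

Wien's law gives T ∝ 1/λ_max, so T_J/T_K = λ_K/λ_J = 1780/552 = 3.225.
Then L ∝ R²T⁴ gives L_J/L_K = (2.00)² × (3.225)⁴ = 4.000 × 108.1 = 432.5.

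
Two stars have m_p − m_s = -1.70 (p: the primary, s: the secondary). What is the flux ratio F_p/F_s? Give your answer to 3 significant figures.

F_p/F_s = 10^(−(m_p − m_s)/2.5) = 10^(1.70/2.5) = 10^0.680 = 4.786.

4.79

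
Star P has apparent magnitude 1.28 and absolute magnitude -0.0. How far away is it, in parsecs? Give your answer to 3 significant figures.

m − M = 5 log₁₀(d/10 pc)
1.28 − (-0.0) = 1.28 = 5 log₁₀(d/10)
d = 10 × 10^(1.28/5) = 10 × 10^0.256 = 18.03 pc.

18.0 pc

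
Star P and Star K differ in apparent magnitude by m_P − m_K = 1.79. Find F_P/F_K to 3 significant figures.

F_P/F_K = 10^(−(m_P − m_K)/2.5) = 10^(-1.79/2.5) = 10^-0.716 = 0.1923.

0.192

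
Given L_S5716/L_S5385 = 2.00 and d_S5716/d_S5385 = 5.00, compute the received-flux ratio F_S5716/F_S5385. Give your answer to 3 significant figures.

0.0800

F = L/(4πd²), so F_S5716/F_S5385 = (L_S5716/L_S5385) / (d_S5716/d_S5385)²
= 2.00 / (5.00)² = 2.00 / 25.00 = 0.08000.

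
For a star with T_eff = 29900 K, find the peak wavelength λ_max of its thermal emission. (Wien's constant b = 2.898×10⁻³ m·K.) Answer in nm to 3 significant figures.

96.9 nm

λ_max = b/T = 2.898×10⁻³ / 29900 = 9.69×10^-8 m = 96.92 nm.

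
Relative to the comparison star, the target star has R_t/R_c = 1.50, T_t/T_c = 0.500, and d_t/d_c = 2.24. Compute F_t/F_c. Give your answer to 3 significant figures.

0.0280

L_t/L_c = (R_t/R_c)²(T_t/T_c)⁴ = (1.50)² × (0.500)⁴ = 0.1406.
F_t/F_c = (L_t/L_c)/(d_t/d_c)² = 0.1406 / (2.24)² = 0.02803.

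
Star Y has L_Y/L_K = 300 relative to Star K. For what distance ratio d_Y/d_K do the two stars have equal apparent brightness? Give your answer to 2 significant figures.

17

Equal flux requires L_Y/d_Y² = L_K/d_K², so d_Y/d_K = √(L_Y/L_K)
= √(300) = 17.32.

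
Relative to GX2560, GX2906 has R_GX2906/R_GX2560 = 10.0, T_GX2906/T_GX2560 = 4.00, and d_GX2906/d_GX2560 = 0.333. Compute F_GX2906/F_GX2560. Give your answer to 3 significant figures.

L_GX2906/L_GX2560 = (R_GX2906/R_GX2560)²(T_GX2906/T_GX2560)⁴ = (10.0)² × (4.00)⁴ = 2.560×10^4.
F_GX2906/F_GX2560 = (L_GX2906/L_GX2560)/(d_GX2906/d_GX2560)² = 2.560×10^4 / (0.333)² = 2.309×10^5.

2.31×10^5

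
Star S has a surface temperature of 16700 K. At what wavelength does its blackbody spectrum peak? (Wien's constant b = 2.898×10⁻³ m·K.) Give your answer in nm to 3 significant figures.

λ_max = b/T = 2.898×10⁻³ / 16700 = 1.74×10^-7 m = 173.5 nm.

174 nm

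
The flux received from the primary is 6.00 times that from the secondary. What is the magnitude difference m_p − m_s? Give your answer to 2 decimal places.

m_p − m_s = −2.5 log₁₀(F_p/F_s) = −2.5 log₁₀(6.00) = −2.5 × (0.778) = -1.945.

-1.95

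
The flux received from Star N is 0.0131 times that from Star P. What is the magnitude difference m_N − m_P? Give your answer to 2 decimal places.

m_N − m_P = −2.5 log₁₀(F_N/F_P) = −2.5 log₁₀(0.0131) = −2.5 × (-1.883) = 4.707.

4.71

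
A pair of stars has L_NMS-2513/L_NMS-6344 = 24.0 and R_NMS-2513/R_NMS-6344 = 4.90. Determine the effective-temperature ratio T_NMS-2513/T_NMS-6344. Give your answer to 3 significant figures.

1.00

L ∝ R²T⁴ gives T ∝ (L/R²)^(1/4), so
T_NMS-2513/T_NMS-6344 = (24.0 / 4.90²)^(1/4) = (0.9996)^(1/4) = 0.9999.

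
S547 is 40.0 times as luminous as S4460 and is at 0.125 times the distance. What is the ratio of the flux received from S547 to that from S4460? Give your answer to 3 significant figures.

F = L/(4πd²), so F_S547/F_S4460 = (L_S547/L_S4460) / (d_S547/d_S4460)²
= 40.0 / (0.125)² = 40.0 / 0.01562 = 2560.

2.56×10^3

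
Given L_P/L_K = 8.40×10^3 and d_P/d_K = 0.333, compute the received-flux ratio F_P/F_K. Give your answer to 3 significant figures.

7.58×10^4

F = L/(4πd²), so F_P/F_K = (L_P/L_K) / (d_P/d_K)²
= 8.40×10^3 / (0.333)² = 8.40×10^3 / 0.1109 = 7.575×10^4.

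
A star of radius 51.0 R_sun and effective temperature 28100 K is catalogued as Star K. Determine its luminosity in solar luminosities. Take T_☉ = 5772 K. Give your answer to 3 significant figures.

L/L_☉ = (R/R_☉)² (T/T_☉)⁴ = (51.0)² × (28100/5772)⁴
       = 2601 × (4.868)⁴ = 2601 × 561.7 = 1.461×10^6.

1.46×10^6 solar luminosities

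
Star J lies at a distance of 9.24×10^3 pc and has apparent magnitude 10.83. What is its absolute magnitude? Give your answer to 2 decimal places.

M = m − 5 log₁₀(d/10 pc) = 10.83 − 5 log₁₀(9.24×10^3/10)
  = 10.83 − 5 × 2.966 = 10.83 − 14.83 = -4.00.

-4.00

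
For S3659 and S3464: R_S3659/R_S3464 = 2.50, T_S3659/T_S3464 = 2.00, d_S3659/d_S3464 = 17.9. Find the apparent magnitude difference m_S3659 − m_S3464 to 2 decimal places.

L_S3659/L_S3464 = (2.50)²(2.00)⁴ = 100.0.
F_S3659/F_S3464 = (L_S3659/L_S3464)/(d_S3659/d_S3464)² = 100.0/320.4 = 0.3121.
m_S3659 − m_S3464 = −2.5 log₁₀(0.3121) = 1.26.

1.26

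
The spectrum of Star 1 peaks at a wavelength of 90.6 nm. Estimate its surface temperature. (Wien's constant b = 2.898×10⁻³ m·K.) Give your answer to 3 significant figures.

3.20×10^4 K

T = b/λ_max = 2.898×10⁻³ / (90.6×10⁻⁹) = 3.199×10^4 K.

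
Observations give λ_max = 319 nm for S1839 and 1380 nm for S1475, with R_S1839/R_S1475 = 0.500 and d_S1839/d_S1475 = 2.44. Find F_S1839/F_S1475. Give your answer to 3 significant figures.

Wien's law: T_S1839/T_S1475 = λ_S1475/λ_S1839 = 1380/319 = 4.326.
L_S1839/L_S1475 = (R_S1839/R_S1475)²(T_S1839/T_S1475)⁴ = (0.500)²(4.326)⁴ = 87.56.
F_S1839/F_S1475 = (L_S1839/L_S1475)/(d_S1839/d_S1475)² = 87.56/(2.44)² = 14.71.

14.7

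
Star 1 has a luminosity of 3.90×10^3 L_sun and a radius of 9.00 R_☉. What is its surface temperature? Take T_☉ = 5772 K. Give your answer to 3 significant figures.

1.52×10^4 K

T/T_☉ = (L/L_☉)^(1/4) / (R/R_☉)^(1/2)
T = 5772 × (3.90×10^3)^(1/4) / √(9.00) = 5772 × 7.903 / 3.000 = 1.520×10^4 K.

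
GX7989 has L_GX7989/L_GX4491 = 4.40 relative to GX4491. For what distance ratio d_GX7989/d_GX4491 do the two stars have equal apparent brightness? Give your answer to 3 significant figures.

2.10

Equal flux requires L_GX7989/d_GX7989² = L_GX4491/d_GX4491², so d_GX7989/d_GX4491 = √(L_GX7989/L_GX4491)
= √(4.40) = 2.098.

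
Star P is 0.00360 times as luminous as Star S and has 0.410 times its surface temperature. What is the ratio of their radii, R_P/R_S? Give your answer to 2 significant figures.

0.36

L ∝ R²T⁴ gives R ∝ √L / T², so
R_P/R_S = √(0.00360) / (0.410)² = 0.06000 / 0.1681 = 0.3569.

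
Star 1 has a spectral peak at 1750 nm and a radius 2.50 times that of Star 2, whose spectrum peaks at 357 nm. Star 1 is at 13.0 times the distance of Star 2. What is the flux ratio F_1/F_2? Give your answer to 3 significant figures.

6.40×10^-5

Wien's law: T_1/T_2 = λ_2/λ_1 = 357/1750 = 0.2040.
L_1/L_2 = (R_1/R_2)²(T_1/T_2)⁴ = (2.50)²(0.2040)⁴ = 0.01082.
F_1/F_2 = (L_1/L_2)/(d_1/d_2)² = 0.01082/(13.0)² = 6.405×10^-5.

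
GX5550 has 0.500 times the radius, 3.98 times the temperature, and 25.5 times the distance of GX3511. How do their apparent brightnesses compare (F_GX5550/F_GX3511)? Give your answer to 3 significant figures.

L_GX5550/L_GX3511 = (R_GX5550/R_GX3511)²(T_GX5550/T_GX3511)⁴ = (0.500)² × (3.98)⁴ = 62.73.
F_GX5550/F_GX3511 = (L_GX5550/L_GX3511)/(d_GX5550/d_GX3511)² = 62.73 / (25.5)² = 0.09647.

0.0965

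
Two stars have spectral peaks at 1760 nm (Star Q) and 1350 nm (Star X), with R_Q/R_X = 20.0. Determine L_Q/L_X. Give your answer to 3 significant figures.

Wien's law gives T ∝ 1/λ_max, so T_Q/T_X = λ_X/λ_Q = 1350/1760 = 0.7670.
Then L ∝ R²T⁴ gives L_Q/L_X = (20.0)² × (0.7670)⁴ = 400.0 × 0.3462 = 138.5.

138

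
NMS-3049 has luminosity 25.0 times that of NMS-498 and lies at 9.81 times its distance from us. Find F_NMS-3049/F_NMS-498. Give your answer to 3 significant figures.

0.260

F = L/(4πd²), so F_NMS-3049/F_NMS-498 = (L_NMS-3049/L_NMS-498) / (d_NMS-3049/d_NMS-498)²
= 25.0 / (9.81)² = 25.0 / 96.24 = 0.2598.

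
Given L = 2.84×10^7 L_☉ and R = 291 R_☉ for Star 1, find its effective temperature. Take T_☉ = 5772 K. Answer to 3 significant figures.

T/T_☉ = (L/L_☉)^(1/4) / (R/R_☉)^(1/2)
T = 5772 × (2.84×10^7)^(1/4) / √(291) = 5772 × 73.00 / 17.06 = 2.470×10^4 K.

2.47×10^4 K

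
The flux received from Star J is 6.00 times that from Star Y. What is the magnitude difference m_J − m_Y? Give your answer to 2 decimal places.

-1.95

m_J − m_Y = −2.5 log₁₀(F_J/F_Y) = −2.5 log₁₀(6.00) = −2.5 × (0.778) = -1.945.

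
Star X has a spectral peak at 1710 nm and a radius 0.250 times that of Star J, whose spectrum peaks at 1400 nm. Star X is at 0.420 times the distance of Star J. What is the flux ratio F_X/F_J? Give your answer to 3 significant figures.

0.159

Wien's law: T_X/T_J = λ_J/λ_X = 1400/1710 = 0.8187.
L_X/L_J = (R_X/R_J)²(T_X/T_J)⁴ = (0.250)²(0.8187)⁴ = 0.02808.
F_X/F_J = (L_X/L_J)/(d_X/d_J)² = 0.02808/(0.420)² = 0.1592.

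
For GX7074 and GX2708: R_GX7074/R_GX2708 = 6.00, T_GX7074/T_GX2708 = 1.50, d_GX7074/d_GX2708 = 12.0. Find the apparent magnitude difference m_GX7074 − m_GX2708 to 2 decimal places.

-0.26

L_GX7074/L_GX2708 = (6.00)²(1.50)⁴ = 182.2.
F_GX7074/F_GX2708 = (L_GX7074/L_GX2708)/(d_GX7074/d_GX2708)² = 182.2/144.0 = 1.266.
m_GX7074 − m_GX2708 = −2.5 log₁₀(1.266) = -0.26.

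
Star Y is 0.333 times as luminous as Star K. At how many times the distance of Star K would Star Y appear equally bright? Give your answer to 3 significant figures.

Equal flux requires L_Y/d_Y² = L_K/d_K², so d_Y/d_K = √(L_Y/L_K)
= √(0.333) = 0.5771.

0.577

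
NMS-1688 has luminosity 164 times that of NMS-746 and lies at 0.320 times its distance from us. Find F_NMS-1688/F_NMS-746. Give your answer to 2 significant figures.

1.6×10^3

F = L/(4πd²), so F_NMS-1688/F_NMS-746 = (L_NMS-1688/L_NMS-746) / (d_NMS-1688/d_NMS-746)²
= 164 / (0.320)² = 164 / 0.1024 = 1602.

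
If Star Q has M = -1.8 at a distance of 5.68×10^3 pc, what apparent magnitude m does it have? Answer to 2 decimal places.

m = M + 5 log₁₀(d/10 pc) = -1.8 + 5 log₁₀(5.68×10^3/10)
  = -1.8 + 5 × 2.754 = -1.8 + 13.77 = 11.97.

11.97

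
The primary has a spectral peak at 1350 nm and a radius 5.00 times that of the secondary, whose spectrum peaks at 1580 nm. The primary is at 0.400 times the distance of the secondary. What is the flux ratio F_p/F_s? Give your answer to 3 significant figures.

293

Wien's law: T_p/T_s = λ_s/λ_p = 1580/1350 = 1.170.
L_p/L_s = (R_p/R_s)²(T_p/T_s)⁴ = (5.00)²(1.170)⁴ = 46.91.
F_p/F_s = (L_p/L_s)/(d_p/d_s)² = 46.91/(0.400)² = 293.2.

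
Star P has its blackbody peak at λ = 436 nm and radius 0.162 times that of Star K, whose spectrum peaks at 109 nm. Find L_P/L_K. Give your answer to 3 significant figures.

1.03×10^-4

Wien's law gives T ∝ 1/λ_max, so T_P/T_K = λ_K/λ_P = 109/436 = 0.2500.
Then L ∝ R²T⁴ gives L_P/L_K = (0.162)² × (0.2500)⁴ = 0.02624 × 0.003906 = 1.025×10^-4.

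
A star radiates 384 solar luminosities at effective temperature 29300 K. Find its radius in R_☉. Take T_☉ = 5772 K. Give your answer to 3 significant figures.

0.760 R_☉

R/R_☉ = √(L/L_☉) / (T/T_☉)² = √(384) / (5.076)²
       = 19.60 / 25.77 = 0.7605.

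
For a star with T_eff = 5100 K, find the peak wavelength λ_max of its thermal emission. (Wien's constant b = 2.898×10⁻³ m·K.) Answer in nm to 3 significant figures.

λ_max = b/T = 2.898×10⁻³ / 5100 = 5.68×10^-7 m = 568.2 nm.

568 nm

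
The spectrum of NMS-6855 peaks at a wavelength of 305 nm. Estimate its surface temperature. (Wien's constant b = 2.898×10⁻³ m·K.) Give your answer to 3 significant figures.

T = b/λ_max = 2.898×10⁻³ / (305×10⁻⁹) = 9502 K.

9.50×10^3 K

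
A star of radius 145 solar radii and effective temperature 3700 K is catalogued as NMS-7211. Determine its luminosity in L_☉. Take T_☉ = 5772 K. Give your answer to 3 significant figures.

3.55×10^3 L_☉

L/L_☉ = (R/R_☉)² (T/T_☉)⁴ = (145)² × (3700/5772)⁴
       = 2.102×10^4 × (0.6410)⁴ = 2.102×10^4 × 0.1689 = 3550.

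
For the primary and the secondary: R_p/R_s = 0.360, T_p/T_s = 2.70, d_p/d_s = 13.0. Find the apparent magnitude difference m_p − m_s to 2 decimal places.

3.47

L_p/L_s = (0.360)²(2.70)⁴ = 6.887.
F_p/F_s = (L_p/L_s)/(d_p/d_s)² = 6.887/169.0 = 0.04075.
m_p − m_s = −2.5 log₁₀(0.04075) = 3.47.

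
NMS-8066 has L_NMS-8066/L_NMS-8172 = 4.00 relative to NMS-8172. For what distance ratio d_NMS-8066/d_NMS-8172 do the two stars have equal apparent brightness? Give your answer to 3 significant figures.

2.00

Equal flux requires L_NMS-8066/d_NMS-8066² = L_NMS-8172/d_NMS-8172², so d_NMS-8066/d_NMS-8172 = √(L_NMS-8066/L_NMS-8172)
= √(4.00) = 2.000.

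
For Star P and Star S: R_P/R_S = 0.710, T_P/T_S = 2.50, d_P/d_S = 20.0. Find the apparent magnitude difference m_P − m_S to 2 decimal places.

3.27

L_P/L_S = (0.710)²(2.50)⁴ = 19.69.
F_P/F_S = (L_P/L_S)/(d_P/d_S)² = 19.69/400.0 = 0.04923.
m_P − m_S = −2.5 log₁₀(0.04923) = 3.27.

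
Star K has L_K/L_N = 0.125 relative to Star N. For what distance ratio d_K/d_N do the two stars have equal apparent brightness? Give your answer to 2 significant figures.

Equal flux requires L_K/d_K² = L_N/d_N², so d_K/d_N = √(L_K/L_N)
= √(0.125) = 0.3536.

0.35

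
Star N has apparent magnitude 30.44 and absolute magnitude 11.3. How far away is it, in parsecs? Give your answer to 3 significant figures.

6.73×10^4 pc

m − M = 5 log₁₀(d/10 pc)
30.44 − (11.3) = 19.14 = 5 log₁₀(d/10)
d = 10 × 10^(19.14/5) = 10 × 10^3.828 = 6.730×10^4 pc.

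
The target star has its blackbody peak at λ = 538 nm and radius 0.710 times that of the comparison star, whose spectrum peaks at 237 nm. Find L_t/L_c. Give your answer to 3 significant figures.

Wien's law gives T ∝ 1/λ_max, so T_t/T_c = λ_c/λ_t = 237/538 = 0.4405.
Then L ∝ R²T⁴ gives L_t/L_c = (0.710)² × (0.4405)⁴ = 0.5041 × 0.03766 = 0.01898.

0.0190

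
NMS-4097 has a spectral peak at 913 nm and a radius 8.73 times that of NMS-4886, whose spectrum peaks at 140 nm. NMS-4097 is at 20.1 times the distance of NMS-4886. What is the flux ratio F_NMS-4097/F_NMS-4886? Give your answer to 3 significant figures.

Wien's law: T_NMS-4097/T_NMS-4886 = λ_NMS-4886/λ_NMS-4097 = 140/913 = 0.1533.
L_NMS-4097/L_NMS-4886 = (R_NMS-4097/R_NMS-4886)²(T_NMS-4097/T_NMS-4886)⁴ = (8.73)²(0.1533)⁴ = 0.04214.
F_NMS-4097/F_NMS-4886 = (L_NMS-4097/L_NMS-4886)/(d_NMS-4097/d_NMS-4886)² = 0.04214/(20.1)² = 1.043×10^-4.

1.04×10^-4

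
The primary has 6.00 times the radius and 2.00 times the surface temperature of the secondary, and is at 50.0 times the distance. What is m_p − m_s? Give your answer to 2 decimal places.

1.59

L_p/L_s = (6.00)²(2.00)⁴ = 576.0.
F_p/F_s = (L_p/L_s)/(d_p/d_s)² = 576.0/2500 = 0.2304.
m_p − m_s = −2.5 log₁₀(0.2304) = 1.59.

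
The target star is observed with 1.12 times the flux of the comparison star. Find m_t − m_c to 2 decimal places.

m_t − m_c = −2.5 log₁₀(F_t/F_c) = −2.5 log₁₀(1.12) = −2.5 × (0.049) = -0.123.

-0.12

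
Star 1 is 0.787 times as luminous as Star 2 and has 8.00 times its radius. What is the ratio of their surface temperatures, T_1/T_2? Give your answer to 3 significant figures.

L ∝ R²T⁴ gives T ∝ (L/R²)^(1/4), so
T_1/T_2 = (0.787 / 8.00²)^(1/4) = (0.01230)^(1/4) = 0.3330.

0.333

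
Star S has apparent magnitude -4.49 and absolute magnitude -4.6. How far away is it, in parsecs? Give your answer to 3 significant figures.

10.5 pc

m − M = 5 log₁₀(d/10 pc)
-4.49 − (-4.6) = 0.11 = 5 log₁₀(d/10)
d = 10 × 10^(0.11/5) = 10 × 10^0.022 = 10.52 pc.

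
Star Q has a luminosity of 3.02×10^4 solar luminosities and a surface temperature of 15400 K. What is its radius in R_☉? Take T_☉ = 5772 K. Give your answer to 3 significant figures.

24.4 R_☉

R/R_☉ = √(L/L_☉) / (T/T_☉)² = √(3.02×10^4) / (2.668)²
       = 173.8 / 7.119 = 24.41.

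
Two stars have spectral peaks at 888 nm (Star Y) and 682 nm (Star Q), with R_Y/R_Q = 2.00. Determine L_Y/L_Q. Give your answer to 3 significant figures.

Wien's law gives T ∝ 1/λ_max, so T_Y/T_Q = λ_Q/λ_Y = 682/888 = 0.7680.
Then L ∝ R²T⁴ gives L_Y/L_Q = (2.00)² × (0.7680)⁴ = 4.000 × 0.3479 = 1.392.

1.39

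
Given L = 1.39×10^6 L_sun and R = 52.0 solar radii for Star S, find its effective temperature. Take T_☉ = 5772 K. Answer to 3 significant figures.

T/T_☉ = (L/L_☉)^(1/4) / (R/R_☉)^(1/2)
T = 5772 × (1.39×10^6)^(1/4) / √(52.0) = 5772 × 34.34 / 7.211 = 2.748×10^4 K.

2.75×10^4 K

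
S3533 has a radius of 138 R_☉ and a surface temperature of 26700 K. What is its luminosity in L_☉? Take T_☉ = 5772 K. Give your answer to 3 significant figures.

8.72×10^6 L_☉

L/L_☉ = (R/R_☉)² (T/T_☉)⁴ = (138)² × (26700/5772)⁴
       = 1.904×10^4 × (4.626)⁴ = 1.904×10^4 × 457.9 = 8.720×10^6.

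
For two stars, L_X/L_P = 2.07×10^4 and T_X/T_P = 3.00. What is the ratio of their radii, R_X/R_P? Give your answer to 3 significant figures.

16.0

L ∝ R²T⁴ gives R ∝ √L / T², so
R_X/R_P = √(2.07×10^4) / (3.00)² = 143.9 / 9.000 = 15.99.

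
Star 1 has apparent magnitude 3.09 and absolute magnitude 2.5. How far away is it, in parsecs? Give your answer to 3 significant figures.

m − M = 5 log₁₀(d/10 pc)
3.09 − (2.5) = 0.59 = 5 log₁₀(d/10)
d = 10 × 10^(0.59/5) = 10 × 10^0.118 = 13.12 pc.

13.1 pc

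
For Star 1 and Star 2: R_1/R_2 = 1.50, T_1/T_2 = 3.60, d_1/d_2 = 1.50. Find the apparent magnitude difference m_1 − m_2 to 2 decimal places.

L_1/L_2 = (1.50)²(3.60)⁴ = 377.9.
F_1/F_2 = (L_1/L_2)/(d_1/d_2)² = 377.9/2.250 = 168.0.
m_1 − m_2 = −2.5 log₁₀(168.0) = -5.56.

-5.56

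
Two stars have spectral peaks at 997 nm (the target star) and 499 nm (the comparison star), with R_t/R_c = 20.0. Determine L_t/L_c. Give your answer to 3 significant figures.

25.1

Wien's law gives T ∝ 1/λ_max, so T_t/T_c = λ_c/λ_t = 499/997 = 0.5005.
Then L ∝ R²T⁴ gives L_t/L_c = (20.0)² × (0.5005)⁴ = 400.0 × 0.06275 = 25.10.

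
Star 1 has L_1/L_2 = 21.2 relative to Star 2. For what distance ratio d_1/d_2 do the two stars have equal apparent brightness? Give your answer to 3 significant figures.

4.60

Equal flux requires L_1/d_1² = L_2/d_2², so d_1/d_2 = √(L_1/L_2)
= √(21.2) = 4.604.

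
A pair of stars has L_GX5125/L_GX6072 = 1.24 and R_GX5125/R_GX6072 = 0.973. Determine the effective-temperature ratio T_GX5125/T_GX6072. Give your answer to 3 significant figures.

L ∝ R²T⁴ gives T ∝ (L/R²)^(1/4), so
T_GX5125/T_GX6072 = (1.24 / 0.973²)^(1/4) = (1.310)^(1/4) = 1.070.

1.07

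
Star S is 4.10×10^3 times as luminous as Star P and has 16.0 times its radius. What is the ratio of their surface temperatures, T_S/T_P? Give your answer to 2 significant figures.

2.0

L ∝ R²T⁴ gives T ∝ (L/R²)^(1/4), so
T_S/T_P = (4.10×10^3 / 16.0²)^(1/4) = (16.02)^(1/4) = 2.000.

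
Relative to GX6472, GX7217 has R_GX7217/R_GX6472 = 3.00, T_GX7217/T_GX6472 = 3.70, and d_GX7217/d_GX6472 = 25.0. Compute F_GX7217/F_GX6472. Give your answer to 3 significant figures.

L_GX7217/L_GX6472 = (R_GX7217/R_GX6472)²(T_GX7217/T_GX6472)⁴ = (3.00)² × (3.70)⁴ = 1687.
F_GX7217/F_GX6472 = (L_GX7217/L_GX6472)/(d_GX7217/d_GX6472)² = 1687 / (25.0)² = 2.699.

2.70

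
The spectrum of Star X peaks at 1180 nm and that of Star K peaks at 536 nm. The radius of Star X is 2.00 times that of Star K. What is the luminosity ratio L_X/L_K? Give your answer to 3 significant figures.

0.170

Wien's law gives T ∝ 1/λ_max, so T_X/T_K = λ_K/λ_X = 536/1180 = 0.4542.
Then L ∝ R²T⁴ gives L_X/L_K = (2.00)² × (0.4542)⁴ = 4.000 × 0.04257 = 0.1703.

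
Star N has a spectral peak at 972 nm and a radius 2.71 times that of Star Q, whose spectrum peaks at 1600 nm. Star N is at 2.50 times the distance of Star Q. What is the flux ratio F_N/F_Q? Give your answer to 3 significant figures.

8.63

Wien's law: T_N/T_Q = λ_Q/λ_N = 1600/972 = 1.646.
L_N/L_Q = (R_N/R_Q)²(T_N/T_Q)⁴ = (2.71)²(1.646)⁴ = 53.92.
F_N/F_Q = (L_N/L_Q)/(d_N/d_Q)² = 53.92/(2.50)² = 8.627.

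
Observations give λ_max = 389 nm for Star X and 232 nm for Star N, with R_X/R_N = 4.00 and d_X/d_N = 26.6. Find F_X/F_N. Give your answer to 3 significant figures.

Wien's law: T_X/T_N = λ_N/λ_X = 232/389 = 0.5964.
L_X/L_N = (R_X/R_N)²(T_X/T_N)⁴ = (4.00)²(0.5964)⁴ = 2.024.
F_X/F_N = (L_X/L_N)/(d_X/d_N)² = 2.024/(26.6)² = 0.002861.

0.00286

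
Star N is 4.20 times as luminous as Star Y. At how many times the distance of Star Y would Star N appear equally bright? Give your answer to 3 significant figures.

2.05

Equal flux requires L_N/d_N² = L_Y/d_Y², so d_N/d_Y = √(L_N/L_Y)
= √(4.20) = 2.049.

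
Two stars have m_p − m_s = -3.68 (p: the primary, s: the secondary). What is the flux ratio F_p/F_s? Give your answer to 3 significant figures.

29.6

F_p/F_s = 10^(−(m_p − m_s)/2.5) = 10^(3.68/2.5) = 10^1.472 = 29.65.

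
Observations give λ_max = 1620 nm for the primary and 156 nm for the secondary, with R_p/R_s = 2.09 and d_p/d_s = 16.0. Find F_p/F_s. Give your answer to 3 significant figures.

Wien's law: T_p/T_s = λ_s/λ_p = 156/1620 = 0.09630.
L_p/L_s = (R_p/R_s)²(T_p/T_s)⁴ = (2.09)²(0.09630)⁴ = 3.756×10^-4.
F_p/F_s = (L_p/L_s)/(d_p/d_s)² = 3.756×10^-4/(16.0)² = 1.467×10^-6.

1.47×10^-6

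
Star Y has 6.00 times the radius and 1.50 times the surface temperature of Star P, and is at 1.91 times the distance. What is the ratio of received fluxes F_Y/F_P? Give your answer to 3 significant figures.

L_Y/L_P = (R_Y/R_P)²(T_Y/T_P)⁴ = (6.00)² × (1.50)⁴ = 182.2.
F_Y/F_P = (L_Y/L_P)/(d_Y/d_P)² = 182.2 / (1.91)² = 49.96.

50.0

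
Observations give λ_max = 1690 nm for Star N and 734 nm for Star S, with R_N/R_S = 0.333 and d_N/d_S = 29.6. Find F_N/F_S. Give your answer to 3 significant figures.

4.50×10^-6

Wien's law: T_N/T_S = λ_S/λ_N = 734/1690 = 0.4343.
L_N/L_S = (R_N/R_S)²(T_N/T_S)⁴ = (0.333)²(0.4343)⁴ = 0.003946.
F_N/F_S = (L_N/L_S)/(d_N/d_S)² = 0.003946/(29.6)² = 4.503×10^-6.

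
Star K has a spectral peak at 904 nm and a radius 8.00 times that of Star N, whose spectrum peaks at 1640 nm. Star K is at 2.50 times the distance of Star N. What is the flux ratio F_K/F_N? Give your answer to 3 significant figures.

111

Wien's law: T_K/T_N = λ_N/λ_K = 1640/904 = 1.814.
L_K/L_N = (R_K/R_N)²(T_K/T_N)⁴ = (8.00)²(1.814)⁴ = 693.2.
F_K/F_N = (L_K/L_N)/(d_K/d_N)² = 693.2/(2.50)² = 110.9.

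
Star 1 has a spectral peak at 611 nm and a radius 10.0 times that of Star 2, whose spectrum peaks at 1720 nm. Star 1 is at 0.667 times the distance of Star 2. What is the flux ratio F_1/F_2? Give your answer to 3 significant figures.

1.41×10^4

Wien's law: T_1/T_2 = λ_2/λ_1 = 1720/611 = 2.815.
L_1/L_2 = (R_1/R_2)²(T_1/T_2)⁴ = (10.0)²(2.815)⁴ = 6280.
F_1/F_2 = (L_1/L_2)/(d_1/d_2)² = 6280/(0.667)² = 1.412×10^4.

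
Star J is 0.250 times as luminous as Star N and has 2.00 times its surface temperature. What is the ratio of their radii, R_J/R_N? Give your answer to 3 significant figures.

0.125

L ∝ R²T⁴ gives R ∝ √L / T², so
R_J/R_N = √(0.250) / (2.00)² = 0.5000 / 4.000 = 0.1250.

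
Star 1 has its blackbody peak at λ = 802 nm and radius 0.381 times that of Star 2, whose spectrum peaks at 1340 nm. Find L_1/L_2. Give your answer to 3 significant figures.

Wien's law gives T ∝ 1/λ_max, so T_1/T_2 = λ_2/λ_1 = 1340/802 = 1.671.
Then L ∝ R²T⁴ gives L_1/L_2 = (0.381)² × (1.671)⁴ = 0.1452 × 7.793 = 1.131.

1.13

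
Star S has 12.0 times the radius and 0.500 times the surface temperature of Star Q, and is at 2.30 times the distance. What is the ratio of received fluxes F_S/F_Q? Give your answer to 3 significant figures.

1.70

L_S/L_Q = (R_S/R_Q)²(T_S/T_Q)⁴ = (12.0)² × (0.500)⁴ = 9.000.
F_S/F_Q = (L_S/L_Q)/(d_S/d_Q)² = 9.000 / (2.30)² = 1.701.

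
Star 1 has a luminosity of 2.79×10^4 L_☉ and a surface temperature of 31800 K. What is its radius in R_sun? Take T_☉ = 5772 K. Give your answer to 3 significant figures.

5.50 R_sun

R/R_☉ = √(L/L_☉) / (T/T_☉)² = √(2.79×10^4) / (5.509)²
       = 167.0 / 30.35 = 5.503.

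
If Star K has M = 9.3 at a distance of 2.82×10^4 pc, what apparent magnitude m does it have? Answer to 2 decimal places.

m = M + 5 log₁₀(d/10 pc) = 9.3 + 5 log₁₀(2.82×10^4/10)
  = 9.3 + 5 × 3.450 = 9.3 + 17.25 = 26.55.

26.55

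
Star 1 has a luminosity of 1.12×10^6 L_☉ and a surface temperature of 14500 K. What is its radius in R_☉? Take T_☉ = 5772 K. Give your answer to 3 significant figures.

R/R_☉ = √(L/L_☉) / (T/T_☉)² = √(1.12×10^6) / (2.512)²
       = 1058 / 6.311 = 167.7.

168 R_☉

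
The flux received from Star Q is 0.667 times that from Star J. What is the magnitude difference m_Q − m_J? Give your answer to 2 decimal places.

0.44

m_Q − m_J = −2.5 log₁₀(F_Q/F_J) = −2.5 log₁₀(0.667) = −2.5 × (-0.176) = 0.440.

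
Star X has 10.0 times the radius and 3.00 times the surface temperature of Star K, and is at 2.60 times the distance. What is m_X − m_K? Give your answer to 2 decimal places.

L_X/L_K = (10.0)²(3.00)⁴ = 8100.
F_X/F_K = (L_X/L_K)/(d_X/d_K)² = 8100/6.760 = 1198.
m_X − m_K = −2.5 log₁₀(1198) = -7.70.

-7.70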